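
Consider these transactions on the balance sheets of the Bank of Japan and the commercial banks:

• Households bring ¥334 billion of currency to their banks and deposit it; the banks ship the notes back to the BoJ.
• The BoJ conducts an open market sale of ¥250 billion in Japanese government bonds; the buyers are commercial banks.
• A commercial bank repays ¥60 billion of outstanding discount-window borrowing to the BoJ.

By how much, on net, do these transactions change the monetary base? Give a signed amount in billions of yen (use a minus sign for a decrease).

-¥310 billion

BoJ balance sheet:
  Assets:      Securities −¥250B, Loans to banks −¥60B
  Liabilities: Bank reserves +¥24B, Currency in circulation −¥334B
Monetary base = currency + reserves: −¥334B + (+¥24B) = -¥310 billion.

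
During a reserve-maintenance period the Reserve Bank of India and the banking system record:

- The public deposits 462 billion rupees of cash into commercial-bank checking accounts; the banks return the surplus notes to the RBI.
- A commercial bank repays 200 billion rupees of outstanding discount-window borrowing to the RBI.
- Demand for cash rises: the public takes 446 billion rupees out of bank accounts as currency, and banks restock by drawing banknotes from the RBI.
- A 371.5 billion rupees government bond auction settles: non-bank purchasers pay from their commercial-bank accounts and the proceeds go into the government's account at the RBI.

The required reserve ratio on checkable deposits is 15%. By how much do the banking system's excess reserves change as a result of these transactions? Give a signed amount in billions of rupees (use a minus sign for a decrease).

-502.175 billion

Currency deposit 462 billion rupees: reserves +462B, deposits +462B.
Discount-window repayment 200 billion rupees: reserves −200B, deposits 0.
Currency withdrawal 446 billion rupees: reserves −446B, deposits −446B.
Government account inflow 371.5 billion rupees: reserves −371.5B, deposits −371.5B.
Totals: Δreserves = −555.5B, Δdeposits = −355.5B.
Δrequired reserves = 15% × −355.5B = −53.325B.
Δexcess reserves = Δreserves − Δrequired = −555.5B − (−53.325B) = -502.175 billion.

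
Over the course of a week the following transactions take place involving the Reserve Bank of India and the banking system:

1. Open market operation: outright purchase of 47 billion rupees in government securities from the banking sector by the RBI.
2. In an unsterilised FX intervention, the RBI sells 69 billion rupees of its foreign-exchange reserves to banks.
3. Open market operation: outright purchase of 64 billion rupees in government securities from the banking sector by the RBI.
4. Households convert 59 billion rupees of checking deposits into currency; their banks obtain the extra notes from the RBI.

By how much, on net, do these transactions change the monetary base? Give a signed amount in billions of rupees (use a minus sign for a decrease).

+42 billion

OMO purchase (from banks) 47 billion rupees: RBI balance sheet expands → +47B.
FX sale 69 billion rupees: RBI balance sheet contracts → −69B.
OMO purchase (from banks) 64 billion rupees: RBI balance sheet expands → +64B.
Currency withdrawal 59 billion rupees: just a shift between currency and reserves — both are base money → 0.
Net: 47 − 69 + 64 + 0 = +42 billion.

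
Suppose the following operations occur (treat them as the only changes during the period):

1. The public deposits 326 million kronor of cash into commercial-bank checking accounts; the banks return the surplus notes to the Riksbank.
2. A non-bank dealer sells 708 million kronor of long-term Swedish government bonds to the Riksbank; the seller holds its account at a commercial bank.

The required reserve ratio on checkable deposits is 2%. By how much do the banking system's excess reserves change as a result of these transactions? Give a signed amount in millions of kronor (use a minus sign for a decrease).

Currency deposit 326 million kronor: reserves +326M, deposits +326M.
Asset purchase (from non-banks) 708 million kronor: reserves +708M, deposits +708M.
Totals: Δreserves = +1034M, Δdeposits = +1034M.
Δrequired reserves = 2% × +1034M = +20.68M.
Δexcess reserves = Δreserves − Δrequired = +1034M − (+20.68M) = +1013.32 million.

+1013.32 million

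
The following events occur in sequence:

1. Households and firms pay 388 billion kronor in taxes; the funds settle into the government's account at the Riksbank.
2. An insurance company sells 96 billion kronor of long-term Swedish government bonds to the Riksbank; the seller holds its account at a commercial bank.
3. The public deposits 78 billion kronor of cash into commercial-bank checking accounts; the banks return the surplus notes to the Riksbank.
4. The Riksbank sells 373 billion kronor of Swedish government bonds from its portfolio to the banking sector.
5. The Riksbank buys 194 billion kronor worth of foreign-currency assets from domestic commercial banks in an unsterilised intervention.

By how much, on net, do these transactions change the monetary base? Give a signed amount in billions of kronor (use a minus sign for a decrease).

-471 billion

Government account inflow 388 billion kronor: reserves shift to a non-base liability → −388B.
Asset purchase (from non-banks) 96 billion kronor: Riksbank balance sheet expands → +96B.
Currency deposit 78 billion kronor: just a shift between currency and reserves — both are base money → 0.
OMO sale (to banks) 373 billion kronor: Riksbank balance sheet contracts → −373B.
FX purchase 194 billion kronor: Riksbank balance sheet expands → +194B.
Net: −388 + 96 + 0 − 373 + 194 = -471 billion.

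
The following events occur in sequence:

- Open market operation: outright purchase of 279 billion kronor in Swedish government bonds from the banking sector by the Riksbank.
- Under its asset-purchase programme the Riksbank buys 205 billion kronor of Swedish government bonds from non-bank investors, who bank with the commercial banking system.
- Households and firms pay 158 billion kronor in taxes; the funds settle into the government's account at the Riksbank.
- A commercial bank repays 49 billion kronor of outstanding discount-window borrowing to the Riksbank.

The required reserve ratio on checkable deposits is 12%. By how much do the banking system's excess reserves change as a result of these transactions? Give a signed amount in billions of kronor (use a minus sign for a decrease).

OMO purchase (from banks) 279 billion kronor: reserves +279B, deposits 0.
Asset purchase (from non-banks) 205 billion kronor: reserves +205B, deposits +205B.
Government account inflow 158 billion kronor: reserves −158B, deposits −158B.
Discount-window repayment 49 billion kronor: reserves −49B, deposits 0.
Totals: Δreserves = +277B, Δdeposits = +47B.
Δrequired reserves = 12% × +47B = +5.64B.
Δexcess reserves = Δreserves − Δrequired = +277B − (+5.64B) = +271.36 billion.

+271.36 billion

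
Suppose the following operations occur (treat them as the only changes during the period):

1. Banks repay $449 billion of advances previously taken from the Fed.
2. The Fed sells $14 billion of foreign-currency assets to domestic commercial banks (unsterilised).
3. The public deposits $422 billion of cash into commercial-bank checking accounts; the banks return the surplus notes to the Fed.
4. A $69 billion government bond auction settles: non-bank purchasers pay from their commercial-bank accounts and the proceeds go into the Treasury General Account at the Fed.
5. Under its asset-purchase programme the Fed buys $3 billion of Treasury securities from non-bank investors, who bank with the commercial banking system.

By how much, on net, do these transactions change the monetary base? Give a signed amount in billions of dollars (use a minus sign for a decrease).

-$529 billion

Discount-window repayment $449 billion: Fed balance sheet contracts → −$449B.
FX sale $14 billion: Fed balance sheet contracts → −$14B.
Currency deposit $422 billion: just a shift between currency and reserves — both are base money → 0.
Government account inflow $69 billion: reserves shift to a non-base liability → −$69B.
Asset purchase (from non-banks) $3 billion: Fed balance sheet expands → +$3B.
Net: −449 − 14 + 0 − 69 + 3 = -$529 billion.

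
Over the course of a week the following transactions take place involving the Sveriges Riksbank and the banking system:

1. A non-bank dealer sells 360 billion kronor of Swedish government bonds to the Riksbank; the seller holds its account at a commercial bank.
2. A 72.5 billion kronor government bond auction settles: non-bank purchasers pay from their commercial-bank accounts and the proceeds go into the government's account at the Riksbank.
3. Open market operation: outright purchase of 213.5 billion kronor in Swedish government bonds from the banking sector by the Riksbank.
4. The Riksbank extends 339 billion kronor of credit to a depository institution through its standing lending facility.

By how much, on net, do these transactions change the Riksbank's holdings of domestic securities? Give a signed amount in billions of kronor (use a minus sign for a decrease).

Asset purchase (from non-banks) 360 billion kronor: securities added to the Riksbank's portfolio → +360B.
Government account inflow 72.5 billion kronor: the Riksbank's securities portfolio is untouched → 0.
OMO purchase (from banks) 213.5 billion kronor: securities added to the Riksbank's portfolio → +213.5B.
Discount-window loan 339 billion kronor: the Riksbank's securities portfolio is untouched → 0.
Net: 360 + 0 + 213.5 + 0 = +573.5 billion.

+573.5 billion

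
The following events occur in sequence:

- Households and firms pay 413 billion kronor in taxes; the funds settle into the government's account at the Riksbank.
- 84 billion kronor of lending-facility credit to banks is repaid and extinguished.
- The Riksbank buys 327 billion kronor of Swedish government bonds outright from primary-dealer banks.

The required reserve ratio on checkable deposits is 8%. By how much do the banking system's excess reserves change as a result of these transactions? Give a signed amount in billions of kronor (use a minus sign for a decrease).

-136.96 billion

Government account inflow 413 billion kronor: reserves −413B, deposits −413B.
Discount-window repayment 84 billion kronor: reserves −84B, deposits 0.
OMO purchase (from banks) 327 billion kronor: reserves +327B, deposits 0.
Totals: Δreserves = −170B, Δdeposits = −413B.
Δrequired reserves = 8% × −413B = −33.04B.
Δexcess reserves = Δreserves − Δrequired = −170B − (−33.04B) = -136.96 billion.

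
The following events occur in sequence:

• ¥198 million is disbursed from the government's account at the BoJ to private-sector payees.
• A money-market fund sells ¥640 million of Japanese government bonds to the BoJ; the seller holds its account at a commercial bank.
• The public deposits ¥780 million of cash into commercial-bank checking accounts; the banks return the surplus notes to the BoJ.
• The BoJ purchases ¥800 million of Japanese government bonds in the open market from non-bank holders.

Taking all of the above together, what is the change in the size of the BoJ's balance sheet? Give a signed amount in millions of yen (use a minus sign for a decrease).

+¥1440 million

BoJ balance sheet:
  Assets:      Securities +¥1440M
  Liabilities: Bank reserves +¥2418M, Currency in circulation −¥780M, Government deposits −¥198M
Change in total BoJ assets = +¥1440 million.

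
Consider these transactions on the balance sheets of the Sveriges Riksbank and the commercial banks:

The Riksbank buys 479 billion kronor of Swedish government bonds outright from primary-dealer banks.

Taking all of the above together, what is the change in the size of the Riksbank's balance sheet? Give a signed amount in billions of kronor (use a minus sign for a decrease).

+479 billion

Riksbank balance sheet:
  Assets:      Securities +479B
  Liabilities: Bank reserves +479B
Change in total Riksbank assets = +479 billion.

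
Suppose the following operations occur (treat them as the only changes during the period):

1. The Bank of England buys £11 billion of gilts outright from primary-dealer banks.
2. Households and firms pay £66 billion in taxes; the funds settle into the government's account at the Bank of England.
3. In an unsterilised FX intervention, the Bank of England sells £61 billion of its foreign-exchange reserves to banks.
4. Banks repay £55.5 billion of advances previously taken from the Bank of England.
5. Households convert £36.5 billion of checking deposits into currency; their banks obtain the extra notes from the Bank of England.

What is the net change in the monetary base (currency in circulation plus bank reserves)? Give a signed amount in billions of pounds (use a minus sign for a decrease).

-£171.5 billion

Bank of England balance sheet:
  Assets:      Securities +£11B, Loans to banks −£55.5B, Foreign assets −£61B
  Liabilities: Bank reserves −£208B, Currency in circulation +£36.5B, Government deposits +£66B
Commercial banking system:
  Assets:      Reserves at CB −£208B, Securities −£11B, Foreign assets +£61B
  Liabilities: Checkable deposits −£102.5B, Borrowings from CB −£55.5B
Monetary base = currency + reserves: +£36.5B + (−£208B) = -£171.5 billion.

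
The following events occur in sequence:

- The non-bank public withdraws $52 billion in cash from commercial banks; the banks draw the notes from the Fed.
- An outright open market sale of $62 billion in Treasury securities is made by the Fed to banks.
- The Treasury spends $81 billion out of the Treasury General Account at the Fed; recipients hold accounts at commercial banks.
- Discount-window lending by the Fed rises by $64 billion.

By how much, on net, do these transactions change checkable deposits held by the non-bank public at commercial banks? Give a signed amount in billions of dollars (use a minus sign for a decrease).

Currency withdrawal $52 billion: non-bank counterparties' bank balances fall → −$52B.
OMO sale (to banks) $62 billion: the counterparty is a bank, so public deposits are unchanged → 0.
Government spending $81 billion: non-bank counterparties' bank balances rise → +$81B.
Discount-window loan $64 billion: the counterparty is a bank, so public deposits are unchanged → 0.
Net: −52 + 0 + 81 + 0 = +$29 billion.

+$29 billion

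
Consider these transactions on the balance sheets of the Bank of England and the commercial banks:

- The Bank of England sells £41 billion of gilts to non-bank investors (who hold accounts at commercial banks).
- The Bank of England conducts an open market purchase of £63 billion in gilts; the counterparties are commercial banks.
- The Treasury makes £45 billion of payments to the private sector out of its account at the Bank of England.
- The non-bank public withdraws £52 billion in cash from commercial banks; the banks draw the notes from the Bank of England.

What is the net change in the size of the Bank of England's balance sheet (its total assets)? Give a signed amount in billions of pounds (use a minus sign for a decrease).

Asset sale (to non-banks) £41 billion: a Bank of England asset is shed → −£41B.
OMO purchase (from banks) £63 billion: a Bank of England asset is acquired → +£63B.
Government spending £45 billion: only the composition of liabilities changes → 0.
Currency withdrawal £52 billion: only the composition of liabilities changes → 0.
Net: −41 + 63 + 0 + 0 = +£22 billion.

+£22 billion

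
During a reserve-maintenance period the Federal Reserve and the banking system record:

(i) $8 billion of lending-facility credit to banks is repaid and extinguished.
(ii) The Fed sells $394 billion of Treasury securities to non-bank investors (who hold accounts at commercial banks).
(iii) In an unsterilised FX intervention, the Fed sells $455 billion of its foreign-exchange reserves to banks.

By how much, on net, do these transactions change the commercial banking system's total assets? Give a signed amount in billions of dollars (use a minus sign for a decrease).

Fed balance sheet:
  Assets:      Securities −$394B, Loans to banks −$8B, Foreign assets −$455B
  Liabilities: Bank reserves −$857B
Commercial banking system:
  Assets:      Reserves at CB −$857B, Foreign assets +$455B
  Liabilities: Checkable deposits −$394B, Borrowings from CB −$8B
Change in total bank assets = -$402 billion.

-$402 billion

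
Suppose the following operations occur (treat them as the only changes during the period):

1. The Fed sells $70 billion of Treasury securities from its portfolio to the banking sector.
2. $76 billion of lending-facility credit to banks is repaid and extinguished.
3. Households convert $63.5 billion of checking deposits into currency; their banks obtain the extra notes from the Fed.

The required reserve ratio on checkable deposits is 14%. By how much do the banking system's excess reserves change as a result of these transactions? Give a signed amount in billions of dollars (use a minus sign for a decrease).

OMO sale (to banks) $70 billion: reserves −$70B, deposits 0.
Discount-window repayment $76 billion: reserves −$76B, deposits 0.
Currency withdrawal $63.5 billion: reserves −$63.5B, deposits −$63.5B.
Totals: Δreserves = −$209.5B, Δdeposits = −$63.5B.
Δrequired reserves = 14% × −$63.5B = −$8.89B.
Δexcess reserves = Δreserves − Δrequired = −$209.5B − (−$8.89B) = -$200.61 billion.

-$200.61 billion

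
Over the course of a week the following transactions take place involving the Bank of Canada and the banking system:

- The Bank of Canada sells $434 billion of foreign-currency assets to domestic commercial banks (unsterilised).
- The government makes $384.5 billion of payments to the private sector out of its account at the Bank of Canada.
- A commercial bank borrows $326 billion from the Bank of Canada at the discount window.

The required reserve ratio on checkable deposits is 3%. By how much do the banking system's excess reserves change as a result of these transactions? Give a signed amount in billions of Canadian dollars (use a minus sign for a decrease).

FX sale $434 billion: reserves −$434B, deposits 0.
Government spending $384.5 billion: reserves +$384.5B, deposits +$384.5B.
Discount-window loan $326 billion: reserves +$326B, deposits 0.
Totals: Δreserves = +$276.5B, Δdeposits = +$384.5B.
Δrequired reserves = 3% × +$384.5B = +$11.535B.
Δexcess reserves = Δreserves − Δrequired = +$276.5B − (+$11.535B) = +$264.965 billion.

+$264.965 billion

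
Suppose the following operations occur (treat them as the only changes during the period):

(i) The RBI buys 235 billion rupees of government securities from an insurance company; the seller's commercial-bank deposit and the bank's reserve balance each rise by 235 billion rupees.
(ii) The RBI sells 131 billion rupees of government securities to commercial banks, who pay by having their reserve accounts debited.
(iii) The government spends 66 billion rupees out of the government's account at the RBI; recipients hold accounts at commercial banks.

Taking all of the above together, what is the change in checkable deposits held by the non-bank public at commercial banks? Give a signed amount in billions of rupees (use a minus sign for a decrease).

Asset purchase (from non-banks) 235 billion rupees: non-bank counterparties' bank balances rise → +235B.
OMO sale (to banks) 131 billion rupees: the counterparty is a bank, so public deposits are unchanged → 0.
Government spending 66 billion rupees: non-bank counterparties' bank balances rise → +66B.
Net: 235 + 0 + 66 = +301 billion.

+301 billion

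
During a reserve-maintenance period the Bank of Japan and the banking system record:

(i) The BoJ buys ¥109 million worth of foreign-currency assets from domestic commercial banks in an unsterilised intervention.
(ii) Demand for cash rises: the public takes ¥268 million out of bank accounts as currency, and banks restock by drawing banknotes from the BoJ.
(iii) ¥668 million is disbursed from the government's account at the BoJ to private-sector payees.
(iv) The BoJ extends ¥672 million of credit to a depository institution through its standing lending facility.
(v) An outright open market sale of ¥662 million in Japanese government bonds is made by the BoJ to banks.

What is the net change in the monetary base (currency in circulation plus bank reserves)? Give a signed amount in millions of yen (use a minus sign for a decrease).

FX purchase ¥109 million: BoJ balance sheet expands → +¥109M.
Currency withdrawal ¥268 million: just a shift between currency and reserves — both are base money → 0.
Government spending ¥668 million: a non-base liability converts back to reserves → +¥668M.
Discount-window loan ¥672 million: BoJ balance sheet expands → +¥672M.
OMO sale (to banks) ¥662 million: BoJ balance sheet contracts → −¥662M.
Net: 109 + 0 + 668 + 672 − 662 = +¥787 million.

+¥787 million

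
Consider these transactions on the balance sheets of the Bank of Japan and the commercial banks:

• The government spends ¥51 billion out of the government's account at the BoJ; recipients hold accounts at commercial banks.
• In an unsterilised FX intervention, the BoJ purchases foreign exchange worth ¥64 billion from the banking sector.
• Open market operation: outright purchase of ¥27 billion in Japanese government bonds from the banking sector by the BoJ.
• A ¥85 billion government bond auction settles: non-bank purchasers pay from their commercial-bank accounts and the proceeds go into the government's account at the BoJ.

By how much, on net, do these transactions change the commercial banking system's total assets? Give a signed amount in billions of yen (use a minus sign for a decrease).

-¥34 billion

Government spending ¥51 billion: bank balance sheets expand → +¥51B.
FX purchase ¥64 billion: just an asset swap on bank balance sheets → 0.
OMO purchase (from banks) ¥27 billion: just an asset swap on bank balance sheets → 0.
Government account inflow ¥85 billion: bank balance sheets shrink → −¥85B.
Net: 51 + 0 + 0 − 85 = -¥34 billion.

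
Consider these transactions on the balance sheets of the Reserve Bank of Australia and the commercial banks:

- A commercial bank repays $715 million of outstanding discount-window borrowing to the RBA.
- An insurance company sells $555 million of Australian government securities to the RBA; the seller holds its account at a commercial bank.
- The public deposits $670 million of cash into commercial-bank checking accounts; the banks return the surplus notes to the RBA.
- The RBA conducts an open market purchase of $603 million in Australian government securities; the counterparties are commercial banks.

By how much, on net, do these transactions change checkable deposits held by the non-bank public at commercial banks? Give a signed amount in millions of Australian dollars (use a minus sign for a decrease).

RBA balance sheet:
  Assets:      Securities +$1158M, Loans to banks −$715M
  Liabilities: Bank reserves +$1113M, Currency in circulation −$670M
Commercial banking system:
  Assets:      Reserves at CB +$1113M, Securities −$603M
  Liabilities: Checkable deposits +$1225M, Borrowings from CB −$715M
So the change in checkable deposits held by the non-bank public at commercial banks is +$1225 million.

+$1225 million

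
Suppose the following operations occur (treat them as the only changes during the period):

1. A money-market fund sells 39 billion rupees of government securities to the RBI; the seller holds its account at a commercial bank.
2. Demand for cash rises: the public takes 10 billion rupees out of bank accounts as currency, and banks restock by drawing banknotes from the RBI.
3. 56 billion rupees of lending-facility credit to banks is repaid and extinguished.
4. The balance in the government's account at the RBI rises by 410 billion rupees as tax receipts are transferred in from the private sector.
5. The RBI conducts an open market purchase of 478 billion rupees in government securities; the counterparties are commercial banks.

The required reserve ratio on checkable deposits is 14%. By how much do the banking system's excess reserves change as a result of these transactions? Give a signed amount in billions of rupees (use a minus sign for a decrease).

Asset purchase (from non-banks) 39 billion rupees: reserves +39B, deposits +39B.
Currency withdrawal 10 billion rupees: reserves −10B, deposits −10B.
Discount-window repayment 56 billion rupees: reserves −56B, deposits 0.
Government account inflow 410 billion rupees: reserves −410B, deposits −410B.
OMO purchase (from banks) 478 billion rupees: reserves +478B, deposits 0.
Totals: Δreserves = +41B, Δdeposits = −381B.
Δrequired reserves = 14% × −381B = −53.34B.
Δexcess reserves = Δreserves − Δrequired = +41B − (−53.34B) = +94.34 billion.

+94.34 billion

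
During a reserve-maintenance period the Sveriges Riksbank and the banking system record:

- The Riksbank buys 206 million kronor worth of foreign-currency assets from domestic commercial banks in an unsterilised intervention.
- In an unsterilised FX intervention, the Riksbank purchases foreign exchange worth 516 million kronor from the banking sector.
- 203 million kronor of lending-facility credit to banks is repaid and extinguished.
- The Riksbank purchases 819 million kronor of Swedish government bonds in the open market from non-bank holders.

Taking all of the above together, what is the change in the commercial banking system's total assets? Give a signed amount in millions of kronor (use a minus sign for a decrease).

FX purchase 206 million kronor: just an asset swap on bank balance sheets → 0.
FX purchase 516 million kronor: just an asset swap on bank balance sheets → 0.
Discount-window repayment 203 million kronor: bank balance sheets shrink → −203M.
Asset purchase (from non-banks) 819 million kronor: bank balance sheets expand → +819M.
Net: 0 + 0 − 203 + 819 = +616 million.

+616 million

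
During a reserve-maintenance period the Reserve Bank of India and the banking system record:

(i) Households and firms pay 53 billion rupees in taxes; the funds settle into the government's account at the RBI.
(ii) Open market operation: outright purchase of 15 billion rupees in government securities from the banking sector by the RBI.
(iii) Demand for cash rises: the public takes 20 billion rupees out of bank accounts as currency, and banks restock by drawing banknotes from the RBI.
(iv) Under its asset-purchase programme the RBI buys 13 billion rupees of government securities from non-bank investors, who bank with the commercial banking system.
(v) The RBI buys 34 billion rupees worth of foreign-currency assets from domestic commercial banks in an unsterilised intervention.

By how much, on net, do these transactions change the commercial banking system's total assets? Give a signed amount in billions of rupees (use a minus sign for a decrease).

RBI balance sheet:
  Assets:      Securities +28B, Foreign assets +34B
  Liabilities: Bank reserves −11B, Currency in circulation +20B, Government deposits +53B
Commercial banking system:
  Assets:      Reserves at CB −11B, Securities −15B, Foreign assets −34B
  Liabilities: Checkable deposits −60B
Change in total bank assets = -60 billion.

-60 billion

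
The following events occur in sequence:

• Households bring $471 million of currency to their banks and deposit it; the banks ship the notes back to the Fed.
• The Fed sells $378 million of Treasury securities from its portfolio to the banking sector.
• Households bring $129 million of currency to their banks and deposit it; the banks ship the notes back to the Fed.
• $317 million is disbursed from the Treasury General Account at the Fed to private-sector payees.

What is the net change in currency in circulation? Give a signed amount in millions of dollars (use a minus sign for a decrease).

Currency deposit $471 million: notes return to the central bank → −$471M.
OMO sale (to banks) $378 million: no currency enters or leaves circulation → 0.
Currency deposit $129 million: notes return to the central bank → −$129M.
Government spending $317 million: no currency enters or leaves circulation → 0.
Net: −471 + 0 − 129 + 0 = -$600 million.

-$600 million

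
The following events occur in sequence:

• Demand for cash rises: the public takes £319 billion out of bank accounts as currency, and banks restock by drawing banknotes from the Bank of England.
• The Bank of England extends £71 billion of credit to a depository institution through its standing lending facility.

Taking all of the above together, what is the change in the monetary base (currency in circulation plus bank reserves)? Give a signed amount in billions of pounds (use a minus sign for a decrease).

+£71 billion

Bank of England balance sheet:
  Assets:      Loans to banks +£71B
  Liabilities: Bank reserves −£248B, Currency in circulation +£319B
Monetary base = currency + reserves: +£319B + (−£248B) = +£71 billion.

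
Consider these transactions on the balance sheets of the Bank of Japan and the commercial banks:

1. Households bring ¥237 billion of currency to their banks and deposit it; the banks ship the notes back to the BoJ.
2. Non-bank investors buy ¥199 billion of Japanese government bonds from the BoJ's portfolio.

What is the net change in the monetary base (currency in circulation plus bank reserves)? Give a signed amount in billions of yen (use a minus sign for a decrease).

-¥199 billion

Currency deposit ¥237 billion: just a shift between currency and reserves — both are base money → 0.
Asset sale (to non-banks) ¥199 billion: BoJ balance sheet contracts → −¥199B.
Net: 0 − 199 = -¥199 billion.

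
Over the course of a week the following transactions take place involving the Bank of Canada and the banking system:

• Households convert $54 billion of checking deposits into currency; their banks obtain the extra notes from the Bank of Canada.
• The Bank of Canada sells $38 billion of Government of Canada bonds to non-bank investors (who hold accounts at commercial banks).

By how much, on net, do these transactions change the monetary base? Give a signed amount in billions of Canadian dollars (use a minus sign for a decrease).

-$38 billion

Currency withdrawal $54 billion: just a shift between currency and reserves — both are base money → 0.
Asset sale (to non-banks) $38 billion: Bank of Canada balance sheet contracts → −$38B.
Net: 0 − 38 = -$38 billion.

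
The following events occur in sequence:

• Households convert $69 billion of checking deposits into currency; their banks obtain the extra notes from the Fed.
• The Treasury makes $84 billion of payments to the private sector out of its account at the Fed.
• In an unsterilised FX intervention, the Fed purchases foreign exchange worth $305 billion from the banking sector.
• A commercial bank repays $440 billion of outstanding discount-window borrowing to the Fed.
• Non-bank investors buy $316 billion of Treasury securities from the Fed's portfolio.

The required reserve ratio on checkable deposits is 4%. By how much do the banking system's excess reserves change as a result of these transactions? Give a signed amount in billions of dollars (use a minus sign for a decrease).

-$423.96 billion

Currency withdrawal $69 billion: reserves −$69B, deposits −$69B.
Government spending $84 billion: reserves +$84B, deposits +$84B.
FX purchase $305 billion: reserves +$305B, deposits 0.
Discount-window repayment $440 billion: reserves −$440B, deposits 0.
Asset sale (to non-banks) $316 billion: reserves −$316B, deposits −$316B.
Totals: Δreserves = −$436B, Δdeposits = −$301B.
Δrequired reserves = 4% × −$301B = −$12.04B.
Δexcess reserves = Δreserves − Δrequired = −$436B − (−$12.04B) = -$423.96 billion.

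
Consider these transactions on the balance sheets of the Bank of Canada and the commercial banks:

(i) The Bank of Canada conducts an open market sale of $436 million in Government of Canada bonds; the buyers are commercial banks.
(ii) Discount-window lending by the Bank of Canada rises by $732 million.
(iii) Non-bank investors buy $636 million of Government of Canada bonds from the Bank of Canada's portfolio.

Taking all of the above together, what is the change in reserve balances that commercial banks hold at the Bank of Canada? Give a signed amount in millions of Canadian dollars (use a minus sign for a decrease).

OMO sale (to banks) $436 million: the buying banks pay out of their reserve balances → −$436M.
Discount-window loan $732 million: the loan is credited to the bank's reserve account → +$732M.
Asset sale (to non-banks) $636 million: the non-bank buyers' banks settle from reserves → −$636M.
Net: −436 + 732 − 636 = -$340 million.

-$340 million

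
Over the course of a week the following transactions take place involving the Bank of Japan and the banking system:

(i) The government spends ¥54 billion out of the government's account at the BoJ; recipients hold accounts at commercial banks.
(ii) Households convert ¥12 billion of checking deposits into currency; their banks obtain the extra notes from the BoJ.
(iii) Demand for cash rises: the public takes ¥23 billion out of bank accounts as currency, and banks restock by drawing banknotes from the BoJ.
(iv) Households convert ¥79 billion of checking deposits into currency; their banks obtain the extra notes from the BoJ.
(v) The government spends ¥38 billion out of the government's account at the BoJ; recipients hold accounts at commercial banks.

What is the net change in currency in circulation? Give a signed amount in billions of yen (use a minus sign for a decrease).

Government spending ¥54 billion: no currency enters or leaves circulation → 0.
Currency withdrawal ¥12 billion: notes leave the central bank → +¥12B.
Currency withdrawal ¥23 billion: notes leave the central bank → +¥23B.
Currency withdrawal ¥79 billion: notes leave the central bank → +¥79B.
Government spending ¥38 billion: no currency enters or leaves circulation → 0.
Net: 0 + 12 + 23 + 79 + 0 = +¥114 billion.

+¥114 billion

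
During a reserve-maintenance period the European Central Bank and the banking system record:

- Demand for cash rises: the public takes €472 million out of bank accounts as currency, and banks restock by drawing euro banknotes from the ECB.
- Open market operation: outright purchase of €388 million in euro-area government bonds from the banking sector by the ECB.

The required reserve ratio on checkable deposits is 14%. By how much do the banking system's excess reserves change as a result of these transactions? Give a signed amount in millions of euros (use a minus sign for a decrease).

-€17.92 million

Currency withdrawal €472 million: reserves −€472M, deposits −€472M.
OMO purchase (from banks) €388 million: reserves +€388M, deposits 0.
Totals: Δreserves = −€84M, Δdeposits = −€472M.
Δrequired reserves = 14% × −€472M = −€66.08M.
Δexcess reserves = Δreserves − Δrequired = −€84M − (−€66.08M) = -€17.92 million.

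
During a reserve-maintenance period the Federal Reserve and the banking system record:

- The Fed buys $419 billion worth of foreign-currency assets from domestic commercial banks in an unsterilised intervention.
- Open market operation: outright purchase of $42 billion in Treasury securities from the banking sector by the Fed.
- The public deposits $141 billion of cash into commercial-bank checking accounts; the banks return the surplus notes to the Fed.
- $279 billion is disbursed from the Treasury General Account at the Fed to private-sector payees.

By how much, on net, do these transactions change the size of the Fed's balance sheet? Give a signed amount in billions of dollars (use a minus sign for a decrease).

+$461 billion

Fed balance sheet:
  Assets:      Securities +$42B, Foreign assets +$419B
  Liabilities: Bank reserves +$881B, Currency in circulation −$141B, Government deposits −$279B
Change in total Fed assets = +$461 billion.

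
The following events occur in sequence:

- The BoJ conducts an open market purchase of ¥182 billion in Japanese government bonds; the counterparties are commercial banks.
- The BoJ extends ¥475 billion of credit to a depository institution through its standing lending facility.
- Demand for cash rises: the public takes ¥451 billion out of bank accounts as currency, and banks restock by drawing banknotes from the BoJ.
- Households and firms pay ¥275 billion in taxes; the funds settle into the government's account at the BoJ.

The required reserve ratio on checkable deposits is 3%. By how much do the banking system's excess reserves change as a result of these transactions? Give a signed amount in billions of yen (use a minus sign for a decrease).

OMO purchase (from banks) ¥182 billion: reserves +¥182B, deposits 0.
Discount-window loan ¥475 billion: reserves +¥475B, deposits 0.
Currency withdrawal ¥451 billion: reserves −¥451B, deposits −¥451B.
Government account inflow ¥275 billion: reserves −¥275B, deposits −¥275B.
Totals: Δreserves = −¥69B, Δdeposits = −¥726B.
Δrequired reserves = 3% × −¥726B = −¥21.78B.
Δexcess reserves = Δreserves − Δrequired = −¥69B − (−¥21.78B) = -¥47.22 billion.

-¥47.22 billion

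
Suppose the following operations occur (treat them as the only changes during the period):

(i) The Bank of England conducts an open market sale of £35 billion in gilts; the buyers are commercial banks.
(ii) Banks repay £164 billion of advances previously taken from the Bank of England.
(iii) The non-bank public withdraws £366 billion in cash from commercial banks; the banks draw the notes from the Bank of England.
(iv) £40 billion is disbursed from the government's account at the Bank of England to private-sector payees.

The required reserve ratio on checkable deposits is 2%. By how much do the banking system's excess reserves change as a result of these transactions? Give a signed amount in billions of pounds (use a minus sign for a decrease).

OMO sale (to banks) £35 billion: reserves −£35B, deposits 0.
Discount-window repayment £164 billion: reserves −£164B, deposits 0.
Currency withdrawal £366 billion: reserves −£366B, deposits −£366B.
Government spending £40 billion: reserves +£40B, deposits +£40B.
Totals: Δreserves = −£525B, Δdeposits = −£326B.
Δrequired reserves = 2% × −£326B = −£6.52B.
Δexcess reserves = Δreserves − Δrequired = −£525B − (−£6.52B) = -£518.48 billion.

-£518.48 billion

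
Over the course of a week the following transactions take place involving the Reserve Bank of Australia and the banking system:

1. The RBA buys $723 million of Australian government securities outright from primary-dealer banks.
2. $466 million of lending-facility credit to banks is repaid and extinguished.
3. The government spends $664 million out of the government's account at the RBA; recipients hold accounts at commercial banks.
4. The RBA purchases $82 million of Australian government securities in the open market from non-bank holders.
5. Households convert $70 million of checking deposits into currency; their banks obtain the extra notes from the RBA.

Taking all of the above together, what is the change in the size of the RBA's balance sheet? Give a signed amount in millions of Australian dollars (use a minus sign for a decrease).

OMO purchase (from banks) $723 million: an RBA asset is acquired → +$723M.
Discount-window repayment $466 million: an RBA asset is shed → −$466M.
Government spending $664 million: only the composition of liabilities changes → 0.
Asset purchase (from non-banks) $82 million: an RBA asset is acquired → +$82M.
Currency withdrawal $70 million: only the composition of liabilities changes → 0.
Net: 723 − 466 + 0 + 82 + 0 = +$339 million.

+$339 million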